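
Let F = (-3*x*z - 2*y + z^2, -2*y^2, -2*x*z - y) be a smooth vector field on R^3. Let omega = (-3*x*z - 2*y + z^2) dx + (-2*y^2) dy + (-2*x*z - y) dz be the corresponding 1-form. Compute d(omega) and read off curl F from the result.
d(omega) = (-1) dy ∧ dz + (-3*x + 4*z) dz ∧ dx + (2) dx ∧ dy; curl F = (-1, -3*x + 4*z, 2)

d omega = sum_{i<j} (∂f_j/∂x_i - ∂f_i/∂x_j) dx_i ∧ dx_j. Under the identification (dy ∧ dz, dz ∧ dx, dx ∧ dy) ↔ (e_x, e_y, e_z), the coefficients are exactly the components of curl F. Compute:
  ∂R/∂y - ∂Q/∂z = (-1) - (0) = -1
  ∂P/∂z - ∂R/∂x = (-3*x + 2*z) - (-2*z) = -3*x + 4*z
  ∂Q/∂x - ∂P/∂y = (0) - (-2) = 2.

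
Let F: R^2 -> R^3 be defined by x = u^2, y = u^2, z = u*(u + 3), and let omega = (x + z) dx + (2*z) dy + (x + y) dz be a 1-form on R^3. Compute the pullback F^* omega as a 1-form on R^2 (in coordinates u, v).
F^* omega = (12*u^2*(u + 2)) du

Using F^*(f dg) = (f ∘ F) d(g ∘ F), substitute each coordinate x_i by F_i(u, v) in f_i, and replace dx_i by d F_i = (∂F_i/∂u) du + (∂F_i/∂v) dv.
  For the x component: f_1(F) = u*(2*u + 3); d F_1 = (2*u) du + (0) dv
  For the y component: f_2(F) = 2*u*(u + 3); d F_2 = (2*u) du + (0) dv
  For the z component: f_3(F) = 2*u^2; d F_3 = (2*u + 3) du + (0) dv
Combining and collecting du, dv coefficients:
  coeff of du: 12*u^2*(u + 2)
  coeff of dv: 0
F^* omega = (12*u^2*(u + 2)) du.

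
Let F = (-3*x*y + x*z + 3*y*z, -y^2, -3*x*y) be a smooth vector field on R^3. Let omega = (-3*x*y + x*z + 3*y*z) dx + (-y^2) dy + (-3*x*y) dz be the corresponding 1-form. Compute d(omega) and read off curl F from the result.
d(omega) = (-3*x) dy ∧ dz + (x + 6*y) dz ∧ dx + (3*x - 3*z) dx ∧ dy; curl F = (-3*x, x + 6*y, 3*x - 3*z)

d omega = sum_{i<j} (∂f_j/∂x_i - ∂f_i/∂x_j) dx_i ∧ dx_j. Under the identification (dy ∧ dz, dz ∧ dx, dx ∧ dy) ↔ (e_x, e_y, e_z), the coefficients are exactly the components of curl F. Compute:
  ∂R/∂y - ∂Q/∂z = (-3*x) - (0) = -3*x
  ∂P/∂z - ∂R/∂x = (x + 3*y) - (-3*y) = x + 6*y
  ∂Q/∂x - ∂P/∂y = (0) - (-3*x + 3*z) = 3*x - 3*z.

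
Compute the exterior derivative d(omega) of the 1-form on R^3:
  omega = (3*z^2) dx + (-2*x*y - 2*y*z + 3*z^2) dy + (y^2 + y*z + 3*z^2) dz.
d(omega) = (-2*y) dx ∧ dy + (-6*z) dx ∧ dz + (4*y - 5*z) dy ∧ dz

For a 1-form omega = sum_i f_i dx_i, the exterior derivative is
  d(omega) = sum_{i < j} (∂f_j/∂x_i - ∂f_i/∂x_j) dx_i ∧ dx_j.
  coefficient of dx ∧ dy: ∂f_2/∂x - ∂f_1/∂y = ∂(-2*x*y - 2*y*z + 3*z^2)/∂x - ∂(3*z^2)/∂y = -2*y
  coefficient of dx ∧ dz: ∂f_3/∂x - ∂f_1/∂z = ∂(y^2 + y*z + 3*z^2)/∂x - ∂(3*z^2)/∂z = -6*z
  coefficient of dy ∧ dz: ∂f_3/∂y - ∂f_2/∂z = ∂(y^2 + y*z + 3*z^2)/∂y - ∂(-2*x*y - 2*y*z + 3*z^2)/∂z = 4*y - 5*z
Assembling: d(omega) = (-2*y) dx ∧ dy + (-6*z) dx ∧ dz + (4*y - 5*z) dy ∧ dz.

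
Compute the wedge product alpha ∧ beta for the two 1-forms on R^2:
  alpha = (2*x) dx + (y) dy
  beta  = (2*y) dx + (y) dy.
alpha ∧ beta = (2*y*(x - y)) dx ∧ dy

Distribute the wedge, using dx_i ∧ dx_j = -dx_j ∧ dx_i and dx_i ∧ dx_i = 0. For each pair (i, j) with i < j, the coefficient of dx_i ∧ dx_j in alpha ∧ beta is (alpha_i * beta_j - alpha_j * beta_i). Collecting: alpha ∧ beta = (2*y*(x - y)) dx ∧ dy.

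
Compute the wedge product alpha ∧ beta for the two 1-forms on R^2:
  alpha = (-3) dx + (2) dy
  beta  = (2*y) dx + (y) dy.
alpha ∧ beta = (-7*y) dx ∧ dy

Distribute the wedge, using dx_i ∧ dx_j = -dx_j ∧ dx_i and dx_i ∧ dx_i = 0. For each pair (i, j) with i < j, the coefficient of dx_i ∧ dx_j in alpha ∧ beta is (alpha_i * beta_j - alpha_j * beta_i). Collecting: alpha ∧ beta = (-7*y) dx ∧ dy.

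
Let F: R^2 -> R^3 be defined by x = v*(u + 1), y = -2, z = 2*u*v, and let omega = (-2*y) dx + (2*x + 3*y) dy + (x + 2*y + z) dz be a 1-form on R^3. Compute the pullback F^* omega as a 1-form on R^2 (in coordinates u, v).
F^* omega = (2*v*(3*u*v + v - 2)) du + (6*u^2*v + 2*u*v - 4*u + 4) dv

Using F^*(f dg) = (f ∘ F) d(g ∘ F), substitute each coordinate x_i by F_i(u, v) in f_i, and replace dx_i by d F_i = (∂F_i/∂u) du + (∂F_i/∂v) dv.
  For the x component: f_1(F) = 4; d F_1 = (v) du + (u + 1) dv
  For the y component: f_2(F) = 2*u*v + 2*v - 6; d F_2 = (0) du + (0) dv
  For the z component: f_3(F) = 3*u*v + v - 4; d F_3 = (2*v) du + (2*u) dv
Combining and collecting du, dv coefficients:
  coeff of du: 2*v*(3*u*v + v - 2)
  coeff of dv: 6*u^2*v + 2*u*v - 4*u + 4
F^* omega = (2*v*(3*u*v + v - 2)) du + (6*u^2*v + 2*u*v - 4*u + 4) dv.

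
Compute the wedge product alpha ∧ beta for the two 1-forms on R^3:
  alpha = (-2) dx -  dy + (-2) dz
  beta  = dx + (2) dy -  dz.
alpha ∧ beta = (-3) dx ∧ dy + (4) dx ∧ dz + (5) dy ∧ dz

Distribute the wedge, using dx_i ∧ dx_j = -dx_j ∧ dx_i and dx_i ∧ dx_i = 0. For each pair (i, j) with i < j, the coefficient of dx_i ∧ dx_j in alpha ∧ beta is (alpha_i * beta_j - alpha_j * beta_i). Collecting: alpha ∧ beta = (-3) dx ∧ dy + (4) dx ∧ dz + (5) dy ∧ dz.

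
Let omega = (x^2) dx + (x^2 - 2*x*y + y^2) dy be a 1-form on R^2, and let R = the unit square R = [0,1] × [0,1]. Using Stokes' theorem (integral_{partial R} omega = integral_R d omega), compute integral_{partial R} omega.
integral_(partial R) omega = 0

Stokes: integral_partial_R omega = integral_R d omega with d omega = (∂Q/∂x - ∂P/∂y) dx ∧ dy.
  ∂Q/∂x = 2*x - 2*y
  ∂P/∂y = 0
  integrand = ∂Q/∂x - ∂P/∂y = 2*x - 2*y.
Integrating over R: integral_0^1 integral_0^1 (2*x - 2*y) dx dy = 0.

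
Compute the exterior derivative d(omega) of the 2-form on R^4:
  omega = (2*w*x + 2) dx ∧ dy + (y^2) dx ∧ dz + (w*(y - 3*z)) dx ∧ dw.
d(omega) = (-w + 2*x) dx ∧ dy ∧ dw + (-2*y) dx ∧ dy ∧ dz + (3*w) dx ∧ dz ∧ dw

For a 2-form omega = sum_{i<j} g_{ij} dx_i ∧ dx_j, the exterior derivative is
  d(omega) = sum_{i<j} d(g_{ij}) ∧ dx_i ∧ dx_j = sum_{i<j, k} (∂g_{ij}/∂x_k) dx_k ∧ dx_i ∧ dx_j.
Expand each term, using dx_k ∧ dx_i ∧ dx_j = sgn(permutation) dx_{(a)} ∧ dx_{(b)} ∧ dx_{(c)} with (a < b < c) sorted:
  d(2*w*x + 2) includes (∂/∂w)(2*w*x + 2) dw = (2*x) dw, which multiplied by dx ∧ dy gives (2*x) dx ∧ dy ∧ dw
  d(y^2) includes (∂/∂y)(y^2) dy = (2*y) dy, which multiplied by dx ∧ dz gives (-2*y) dx ∧ dy ∧ dz
  d(w*(y - 3*z)) includes (∂/∂y)(w*(y - 3*z)) dy = (w) dy, which multiplied by dx ∧ dw gives (-w) dx ∧ dy ∧ dw
  d(w*(y - 3*z)) includes (∂/∂z)(w*(y - 3*z)) dz = (-3*w) dz, which multiplied by dx ∧ dw gives (3*w) dx ∧ dz ∧ dw
Collecting like 3-forms: d(omega) = (-w + 2*x) dx ∧ dy ∧ dw + (-2*y) dx ∧ dy ∧ dz + (3*w) dx ∧ dz ∧ dw.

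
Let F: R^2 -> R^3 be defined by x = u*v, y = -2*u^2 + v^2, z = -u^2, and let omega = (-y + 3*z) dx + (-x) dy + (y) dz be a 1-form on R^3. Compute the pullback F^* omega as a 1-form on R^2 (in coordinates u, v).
F^* omega = (4*u^3 + 3*u^2*v - 2*u*v^2 - v^3) du + (u*(-u^2 - 3*v^2)) dv

Using F^*(f dg) = (f ∘ F) d(g ∘ F), substitute each coordinate x_i by F_i(u, v) in f_i, and replace dx_i by d F_i = (∂F_i/∂u) du + (∂F_i/∂v) dv.
  For the x component: f_1(F) = -u^2 - v^2; d F_1 = (v) du + (u) dv
  For the y component: f_2(F) = -u*v; d F_2 = (-4*u) du + (2*v) dv
  For the z component: f_3(F) = -2*u^2 + v^2; d F_3 = (-2*u) du + (0) dv
Combining and collecting du, dv coefficients:
  coeff of du: 4*u^3 + 3*u^2*v - 2*u*v^2 - v^3
  coeff of dv: u*(-u^2 - 3*v^2)
F^* omega = (4*u^3 + 3*u^2*v - 2*u*v^2 - v^3) du + (u*(-u^2 - 3*v^2)) dv.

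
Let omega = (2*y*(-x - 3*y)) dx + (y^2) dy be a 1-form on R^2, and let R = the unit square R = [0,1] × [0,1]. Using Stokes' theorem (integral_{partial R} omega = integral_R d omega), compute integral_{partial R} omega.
integral_(partial R) omega = 7

Stokes: integral_partial_R omega = integral_R d omega with d omega = (∂Q/∂x - ∂P/∂y) dx ∧ dy.
  ∂Q/∂x = 0
  ∂P/∂y = -2*x - 12*y
  integrand = ∂Q/∂x - ∂P/∂y = 2*x + 12*y.
Integrating over R: integral_0^1 integral_0^1 (2*x + 12*y) dx dy = 7.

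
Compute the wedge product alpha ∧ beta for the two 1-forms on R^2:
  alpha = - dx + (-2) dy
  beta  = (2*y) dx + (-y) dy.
alpha ∧ beta = (5*y) dx ∧ dy

Distribute the wedge, using dx_i ∧ dx_j = -dx_j ∧ dx_i and dx_i ∧ dx_i = 0. For each pair (i, j) with i < j, the coefficient of dx_i ∧ dx_j in alpha ∧ beta is (alpha_i * beta_j - alpha_j * beta_i). Collecting: alpha ∧ beta = (5*y) dx ∧ dy.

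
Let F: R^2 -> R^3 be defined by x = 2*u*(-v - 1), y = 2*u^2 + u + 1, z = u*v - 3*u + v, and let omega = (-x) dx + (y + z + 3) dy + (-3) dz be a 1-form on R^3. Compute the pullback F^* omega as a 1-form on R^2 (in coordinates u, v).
F^* omega = (8*u^3 + 4*u^2*v - 6*u^2 - 4*u*v^2 - 3*u*v + 10*u - 2*v + 13) du + (-4*u^2*v - 4*u^2 - 3*u - 3) dv

Using F^*(f dg) = (f ∘ F) d(g ∘ F), substitute each coordinate x_i by F_i(u, v) in f_i, and replace dx_i by d F_i = (∂F_i/∂u) du + (∂F_i/∂v) dv.
  For the x component: f_1(F) = 2*u*(v + 1); d F_1 = (-2*v - 2) du + (-2*u) dv
  For the y component: f_2(F) = 2*u^2 + u*v - 2*u + v + 4; d F_2 = (4*u + 1) du + (0) dv
  For the z component: f_3(F) = -3; d F_3 = (v - 3) du + (u + 1) dv
Combining and collecting du, dv coefficients:
  coeff of du: 8*u^3 + 4*u^2*v - 6*u^2 - 4*u*v^2 - 3*u*v + 10*u - 2*v + 13
  coeff of dv: -4*u^2*v - 4*u^2 - 3*u - 3
F^* omega = (8*u^3 + 4*u^2*v - 6*u^2 - 4*u*v^2 - 3*u*v + 10*u - 2*v + 13) du + (-4*u^2*v - 4*u^2 - 3*u - 3) dv.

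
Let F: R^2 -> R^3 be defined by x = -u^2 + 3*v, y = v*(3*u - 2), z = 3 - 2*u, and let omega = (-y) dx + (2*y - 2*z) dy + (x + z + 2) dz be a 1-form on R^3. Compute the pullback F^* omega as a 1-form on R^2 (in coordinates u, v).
F^* omega = (6*u^2*v + 2*u^2 + 18*u*v^2 + 8*u*v + 4*u - 12*v^2 - 24*v - 10) du + (18*u^2*v + 12*u^2 - 33*u*v - 26*u + 14*v + 12) dv

Using F^*(f dg) = (f ∘ F) d(g ∘ F), substitute each coordinate x_i by F_i(u, v) in f_i, and replace dx_i by d F_i = (∂F_i/∂u) du + (∂F_i/∂v) dv.
  For the x component: f_1(F) = v*(2 - 3*u); d F_1 = (-2*u) du + (3) dv
  For the y component: f_2(F) = 6*u*v + 4*u - 4*v - 6; d F_2 = (3*v) du + (3*u - 2) dv
  For the z component: f_3(F) = -u^2 - 2*u + 3*v + 5; d F_3 = (-2) du + (0) dv
Combining and collecting du, dv coefficients:
  coeff of du: 6*u^2*v + 2*u^2 + 18*u*v^2 + 8*u*v + 4*u - 12*v^2 - 24*v - 10
  coeff of dv: 18*u^2*v + 12*u^2 - 33*u*v - 26*u + 14*v + 12
F^* omega = (6*u^2*v + 2*u^2 + 18*u*v^2 + 8*u*v + 4*u - 12*v^2 - 24*v - 10) du + (18*u^2*v + 12*u^2 - 33*u*v - 26*u + 14*v + 12) dv.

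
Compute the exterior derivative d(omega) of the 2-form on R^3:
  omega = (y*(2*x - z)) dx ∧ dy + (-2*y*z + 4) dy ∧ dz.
d(omega) = (-y) dx ∧ dy ∧ dz

For a 2-form omega = sum_{i<j} g_{ij} dx_i ∧ dx_j, the exterior derivative is
  d(omega) = sum_{i<j} d(g_{ij}) ∧ dx_i ∧ dx_j = sum_{i<j, k} (∂g_{ij}/∂x_k) dx_k ∧ dx_i ∧ dx_j.
Expand each term, using dx_k ∧ dx_i ∧ dx_j = sgn(permutation) dx_{(a)} ∧ dx_{(b)} ∧ dx_{(c)} with (a < b < c) sorted:
  d(y*(2*x - z)) includes (∂/∂z)(y*(2*x - z)) dz = (-y) dz, which multiplied by dx ∧ dy gives (-y) dx ∧ dy ∧ dz
Collecting like 3-forms: d(omega) = (-y) dx ∧ dy ∧ dz.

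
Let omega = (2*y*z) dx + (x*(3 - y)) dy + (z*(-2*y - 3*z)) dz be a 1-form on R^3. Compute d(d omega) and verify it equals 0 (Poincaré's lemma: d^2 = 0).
d(d omega) = 0

Step 1: d omega = sum_{i<j} (∂f_j/∂x_i - ∂f_i/∂x_j) dx_i ∧ dx_j:
  coeff of dx ∧ dy: -y - 2*z + 3
  coeff of dx ∧ dz: -2*y
  coeff of dy ∧ dz: -2*z
Step 2: Apply d again to each 2-form coefficient. The only possible 3-form in R^3 is dx ∧ dy ∧ dz, with coefficient
  ∂(coeff of dy∧dz)/∂x - ∂(coeff of dx∧dz)/∂y + ∂(coeff of dx∧dy)/∂z
  = ∂/∂x (-2*z) - ∂/∂y (-2*y) + ∂/∂z (-y - 2*z + 3).
Each of these terms simplifies to sums of mixed partials that cancel in pairs. The result is 0 (by equality of mixed partials for smooth functions — Schwarz / Clairaut).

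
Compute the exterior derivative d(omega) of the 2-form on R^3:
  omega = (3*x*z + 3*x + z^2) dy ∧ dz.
d(omega) = (3*z + 3) dx ∧ dy ∧ dz

For a 2-form omega = sum_{i<j} g_{ij} dx_i ∧ dx_j, the exterior derivative is
  d(omega) = sum_{i<j} d(g_{ij}) ∧ dx_i ∧ dx_j = sum_{i<j, k} (∂g_{ij}/∂x_k) dx_k ∧ dx_i ∧ dx_j.
Expand each term, using dx_k ∧ dx_i ∧ dx_j = sgn(permutation) dx_{(a)} ∧ dx_{(b)} ∧ dx_{(c)} with (a < b < c) sorted:
  d(3*x*z + 3*x + z^2) includes (∂/∂x)(3*x*z + 3*x + z^2) dx = (3*z + 3) dx, which multiplied by dy ∧ dz gives (3*z + 3) dx ∧ dy ∧ dz
Collecting like 3-forms: d(omega) = (3*z + 3) dx ∧ dy ∧ dz.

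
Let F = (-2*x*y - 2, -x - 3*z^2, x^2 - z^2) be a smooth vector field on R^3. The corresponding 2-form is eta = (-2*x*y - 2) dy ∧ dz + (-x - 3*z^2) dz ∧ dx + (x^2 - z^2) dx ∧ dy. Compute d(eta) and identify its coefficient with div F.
d(eta) = (-2*y - 2*z) dx ∧ dy ∧ dz; div F = -2*y - 2*z

For a 2-form in R^3 of the form above, applying d gives a 3-form with coefficient ∂P/∂x + ∂Q/∂y + ∂R/∂z:
  ∂P/∂x = -2*y
  ∂Q/∂y = 0
  ∂R/∂z = -2*z
Sum = -2*y - 2*z, which is exactly div F.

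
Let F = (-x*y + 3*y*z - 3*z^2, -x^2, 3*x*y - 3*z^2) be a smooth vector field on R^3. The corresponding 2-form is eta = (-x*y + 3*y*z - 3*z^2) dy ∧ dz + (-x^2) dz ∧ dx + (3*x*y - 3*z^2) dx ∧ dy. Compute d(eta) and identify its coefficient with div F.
d(eta) = (-y - 6*z) dx ∧ dy ∧ dz; div F = -y - 6*z

For a 2-form in R^3 of the form above, applying d gives a 3-form with coefficient ∂P/∂x + ∂Q/∂y + ∂R/∂z:
  ∂P/∂x = -y
  ∂Q/∂y = 0
  ∂R/∂z = -6*z
Sum = -y - 6*z, which is exactly div F.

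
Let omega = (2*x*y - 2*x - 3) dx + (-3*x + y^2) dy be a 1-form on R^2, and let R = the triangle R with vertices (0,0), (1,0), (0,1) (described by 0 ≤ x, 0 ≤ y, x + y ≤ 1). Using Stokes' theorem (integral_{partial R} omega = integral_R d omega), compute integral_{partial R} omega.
integral_(partial R) omega = -11/6

Stokes: integral_partial_R omega = integral_R d omega with d omega = (∂Q/∂x - ∂P/∂y) dx ∧ dy.
  ∂Q/∂x = -3
  ∂P/∂y = 2*x
  integrand = ∂Q/∂x - ∂P/∂y = -2*x - 3.
Integrating over R: integral_0^1 integral_0^{1-x} (-2*x - 3) dy dx = -11/6.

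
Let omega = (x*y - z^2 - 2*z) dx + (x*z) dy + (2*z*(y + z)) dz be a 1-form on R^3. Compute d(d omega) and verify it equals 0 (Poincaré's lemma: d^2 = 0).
d(d omega) = 0

Step 1: d omega = sum_{i<j} (∂f_j/∂x_i - ∂f_i/∂x_j) dx_i ∧ dx_j:
  coeff of dx ∧ dy: -x + z
  coeff of dx ∧ dz: 2*z + 2
  coeff of dy ∧ dz: -x + 2*z
Step 2: Apply d again to each 2-form coefficient. The only possible 3-form in R^3 is dx ∧ dy ∧ dz, with coefficient
  ∂(coeff of dy∧dz)/∂x - ∂(coeff of dx∧dz)/∂y + ∂(coeff of dx∧dy)/∂z
  = ∂/∂x (-x + 2*z) - ∂/∂y (2*z + 2) + ∂/∂z (-x + z).
Each of these terms simplifies to sums of mixed partials that cancel in pairs. The result is 0 (by equality of mixed partials for smooth functions — Schwarz / Clairaut).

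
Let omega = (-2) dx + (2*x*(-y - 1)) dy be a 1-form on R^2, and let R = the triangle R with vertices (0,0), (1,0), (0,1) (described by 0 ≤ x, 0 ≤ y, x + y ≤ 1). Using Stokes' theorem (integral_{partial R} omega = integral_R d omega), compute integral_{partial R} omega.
integral_(partial R) omega = -4/3

Stokes: integral_partial_R omega = integral_R d omega with d omega = (∂Q/∂x - ∂P/∂y) dx ∧ dy.
  ∂Q/∂x = -2*y - 2
  ∂P/∂y = 0
  integrand = ∂Q/∂x - ∂P/∂y = -2*y - 2.
Integrating over R: integral_0^1 integral_0^{1-x} (-2*y - 2) dy dx = -4/3.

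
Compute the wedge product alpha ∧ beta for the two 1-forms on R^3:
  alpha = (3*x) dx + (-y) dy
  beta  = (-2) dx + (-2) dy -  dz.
alpha ∧ beta = (-6*x - 2*y) dx ∧ dy + (-3*x) dx ∧ dz + (y) dy ∧ dz

Distribute the wedge, using dx_i ∧ dx_j = -dx_j ∧ dx_i and dx_i ∧ dx_i = 0. For each pair (i, j) with i < j, the coefficient of dx_i ∧ dx_j in alpha ∧ beta is (alpha_i * beta_j - alpha_j * beta_i). Collecting: alpha ∧ beta = (-6*x - 2*y) dx ∧ dy + (-3*x) dx ∧ dz + (y) dy ∧ dz.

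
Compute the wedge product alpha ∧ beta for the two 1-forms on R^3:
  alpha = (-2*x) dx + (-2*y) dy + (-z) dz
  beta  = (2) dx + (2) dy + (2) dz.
alpha ∧ beta = (-4*x + 4*y) dx ∧ dy + (-4*x + 2*z) dx ∧ dz + (-4*y + 2*z) dy ∧ dz

Distribute the wedge, using dx_i ∧ dx_j = -dx_j ∧ dx_i and dx_i ∧ dx_i = 0. For each pair (i, j) with i < j, the coefficient of dx_i ∧ dx_j in alpha ∧ beta is (alpha_i * beta_j - alpha_j * beta_i). Collecting: alpha ∧ beta = (-4*x + 4*y) dx ∧ dy + (-4*x + 2*z) dx ∧ dz + (-4*y + 2*z) dy ∧ dz.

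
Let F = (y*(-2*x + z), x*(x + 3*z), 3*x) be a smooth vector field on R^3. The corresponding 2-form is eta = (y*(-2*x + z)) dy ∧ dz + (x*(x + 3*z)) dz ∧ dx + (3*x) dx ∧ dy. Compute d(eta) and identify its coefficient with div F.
d(eta) = (-2*y) dx ∧ dy ∧ dz; div F = -2*y

For a 2-form in R^3 of the form above, applying d gives a 3-form with coefficient ∂P/∂x + ∂Q/∂y + ∂R/∂z:
  ∂P/∂x = -2*y
  ∂Q/∂y = 0
  ∂R/∂z = 0
Sum = -2*y, which is exactly div F.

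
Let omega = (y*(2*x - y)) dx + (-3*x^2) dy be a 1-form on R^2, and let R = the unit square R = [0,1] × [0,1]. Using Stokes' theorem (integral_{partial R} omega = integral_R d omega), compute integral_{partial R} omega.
integral_(partial R) omega = -3

Stokes: integral_partial_R omega = integral_R d omega with d omega = (∂Q/∂x - ∂P/∂y) dx ∧ dy.
  ∂Q/∂x = -6*x
  ∂P/∂y = 2*x - 2*y
  integrand = ∂Q/∂x - ∂P/∂y = -8*x + 2*y.
Integrating over R: integral_0^1 integral_0^1 (-8*x + 2*y) dx dy = -3.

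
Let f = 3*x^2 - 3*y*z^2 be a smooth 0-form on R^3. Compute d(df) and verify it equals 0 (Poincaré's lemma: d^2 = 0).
d(df) = 0

Step 1: df = sum_i (∂f/∂x_i) dx_i = (6*x) dx + (-3*z^2) dy + (-6*y*z) dz.
Step 2: Apply d again. Using the 1-form formula, the coefficient of dx ∧ dy in d(df) is ∂^2 f/∂x ∂y - ∂^2 f/∂y ∂x = (0) - (0) = 0 (equality of mixed partials for smooth f).
Similarly for dx ∧ dz and dy ∧ dz — all coefficients vanish. So d(df) = 0.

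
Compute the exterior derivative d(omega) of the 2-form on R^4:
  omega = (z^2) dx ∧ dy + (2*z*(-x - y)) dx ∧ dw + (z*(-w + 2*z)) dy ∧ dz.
d(omega) = (2*z) dx ∧ dy ∧ dz + (2*z) dx ∧ dy ∧ dw + (2*x + 2*y) dx ∧ dz ∧ dw + (-z) dy ∧ dz ∧ dw

For a 2-form omega = sum_{i<j} g_{ij} dx_i ∧ dx_j, the exterior derivative is
  d(omega) = sum_{i<j} d(g_{ij}) ∧ dx_i ∧ dx_j = sum_{i<j, k} (∂g_{ij}/∂x_k) dx_k ∧ dx_i ∧ dx_j.
Expand each term, using dx_k ∧ dx_i ∧ dx_j = sgn(permutation) dx_{(a)} ∧ dx_{(b)} ∧ dx_{(c)} with (a < b < c) sorted:
  d(z^2) includes (∂/∂z)(z^2) dz = (2*z) dz, which multiplied by dx ∧ dy gives (2*z) dx ∧ dy ∧ dz
  d(2*z*(-x - y)) includes (∂/∂y)(2*z*(-x - y)) dy = (-2*z) dy, which multiplied by dx ∧ dw gives (2*z) dx ∧ dy ∧ dw
  d(2*z*(-x - y)) includes (∂/∂z)(2*z*(-x - y)) dz = (-2*x - 2*y) dz, which multiplied by dx ∧ dw gives (2*x + 2*y) dx ∧ dz ∧ dw
  d(z*(-w + 2*z)) includes (∂/∂w)(z*(-w + 2*z)) dw = (-z) dw, which multiplied by dy ∧ dz gives (-z) dy ∧ dz ∧ dw
Collecting like 3-forms: d(omega) = (2*z) dx ∧ dy ∧ dz + (2*z) dx ∧ dy ∧ dw + (2*x + 2*y) dx ∧ dz ∧ dw + (-z) dy ∧ dz ∧ dw.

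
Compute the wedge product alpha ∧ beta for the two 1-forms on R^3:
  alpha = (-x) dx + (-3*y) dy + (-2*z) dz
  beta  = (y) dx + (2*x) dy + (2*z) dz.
alpha ∧ beta = (-2*x^2 + 3*y^2) dx ∧ dy + (2*z*(-x + y)) dx ∧ dz + (2*z*(2*x - 3*y)) dy ∧ dz

Distribute the wedge, using dx_i ∧ dx_j = -dx_j ∧ dx_i and dx_i ∧ dx_i = 0. For each pair (i, j) with i < j, the coefficient of dx_i ∧ dx_j in alpha ∧ beta is (alpha_i * beta_j - alpha_j * beta_i). Collecting: alpha ∧ beta = (-2*x^2 + 3*y^2) dx ∧ dy + (2*z*(-x + y)) dx ∧ dz + (2*z*(2*x - 3*y)) dy ∧ dz.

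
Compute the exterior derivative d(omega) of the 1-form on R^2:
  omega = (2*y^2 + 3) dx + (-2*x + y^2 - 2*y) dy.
d(omega) = (-4*y - 2) dx ∧ dy

For a 1-form omega = sum_i f_i dx_i, the exterior derivative is
  d(omega) = sum_{i < j} (∂f_j/∂x_i - ∂f_i/∂x_j) dx_i ∧ dx_j.
  coefficient of dx ∧ dy: ∂f_2/∂x - ∂f_1/∂y = ∂(-2*x + y^2 - 2*y)/∂x - ∂(2*y^2 + 3)/∂y = -4*y - 2
Assembling: d(omega) = (-4*y - 2) dx ∧ dy.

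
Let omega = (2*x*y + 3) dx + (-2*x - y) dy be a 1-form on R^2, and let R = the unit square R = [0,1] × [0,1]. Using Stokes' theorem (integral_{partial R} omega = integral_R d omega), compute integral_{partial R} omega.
integral_(partial R) omega = -3

Stokes: integral_partial_R omega = integral_R d omega with d omega = (∂Q/∂x - ∂P/∂y) dx ∧ dy.
  ∂Q/∂x = -2
  ∂P/∂y = 2*x
  integrand = ∂Q/∂x - ∂P/∂y = -2*x - 2.
Integrating over R: integral_0^1 integral_0^1 (-2*x - 2) dx dy = -3.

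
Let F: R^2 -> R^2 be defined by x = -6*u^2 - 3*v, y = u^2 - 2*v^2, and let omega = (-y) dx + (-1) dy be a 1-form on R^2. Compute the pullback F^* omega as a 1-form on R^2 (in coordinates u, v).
F^* omega = (2*u*(6*u^2 - 12*v^2 - 1)) du + (3*u^2 - 6*v^2 + 4*v) dv

Using F^*(f dg) = (f ∘ F) d(g ∘ F), substitute each coordinate x_i by F_i(u, v) in f_i, and replace dx_i by d F_i = (∂F_i/∂u) du + (∂F_i/∂v) dv.
  For the x component: f_1(F) = -u^2 + 2*v^2; d F_1 = (-12*u) du + (-3) dv
  For the y component: f_2(F) = -1; d F_2 = (2*u) du + (-4*v) dv
Combining and collecting du, dv coefficients:
  coeff of du: 2*u*(6*u^2 - 12*v^2 - 1)
  coeff of dv: 3*u^2 - 6*v^2 + 4*v
F^* omega = (2*u*(6*u^2 - 12*v^2 - 1)) du + (3*u^2 - 6*v^2 + 4*v) dv.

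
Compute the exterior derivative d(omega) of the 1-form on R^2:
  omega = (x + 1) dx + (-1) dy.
d(omega) = 0

For a 1-form omega = sum_i f_i dx_i, the exterior derivative is
  d(omega) = sum_{i < j} (∂f_j/∂x_i - ∂f_i/∂x_j) dx_i ∧ dx_j.

Assembling: d(omega) = 0.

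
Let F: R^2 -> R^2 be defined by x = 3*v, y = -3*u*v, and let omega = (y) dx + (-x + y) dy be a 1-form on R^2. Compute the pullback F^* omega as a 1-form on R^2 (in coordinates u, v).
F^* omega = (9*v^2*(u + 1)) du + (9*u^2*v) dv

Using F^*(f dg) = (f ∘ F) d(g ∘ F), substitute each coordinate x_i by F_i(u, v) in f_i, and replace dx_i by d F_i = (∂F_i/∂u) du + (∂F_i/∂v) dv.
  For the x component: f_1(F) = -3*u*v; d F_1 = (0) du + (3) dv
  For the y component: f_2(F) = 3*v*(-u - 1); d F_2 = (-3*v) du + (-3*u) dv
Combining and collecting du, dv coefficients:
  coeff of du: 9*v^2*(u + 1)
  coeff of dv: 9*u^2*v
F^* omega = (9*v^2*(u + 1)) du + (9*u^2*v) dv.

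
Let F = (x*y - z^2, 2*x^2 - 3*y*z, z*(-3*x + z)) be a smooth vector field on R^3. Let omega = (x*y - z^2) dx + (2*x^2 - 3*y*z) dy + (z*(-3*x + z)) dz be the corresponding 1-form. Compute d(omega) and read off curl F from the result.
d(omega) = (3*y) dy ∧ dz + (z) dz ∧ dx + (3*x) dx ∧ dy; curl F = (3*y, z, 3*x)

d omega = sum_{i<j} (∂f_j/∂x_i - ∂f_i/∂x_j) dx_i ∧ dx_j. Under the identification (dy ∧ dz, dz ∧ dx, dx ∧ dy) ↔ (e_x, e_y, e_z), the coefficients are exactly the components of curl F. Compute:
  ∂R/∂y - ∂Q/∂z = (0) - (-3*y) = 3*y
  ∂P/∂z - ∂R/∂x = (-2*z) - (-3*z) = z
  ∂Q/∂x - ∂P/∂y = (4*x) - (x) = 3*x.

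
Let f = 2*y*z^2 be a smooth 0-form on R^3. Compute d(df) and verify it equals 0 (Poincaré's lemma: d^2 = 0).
d(df) = 0

Step 1: df = sum_i (∂f/∂x_i) dx_i = (0) dx + (2*z^2) dy + (4*y*z) dz.
Step 2: Apply d again. Using the 1-form formula, the coefficient of dx ∧ dy in d(df) is ∂^2 f/∂x ∂y - ∂^2 f/∂y ∂x = (0) - (0) = 0 (equality of mixed partials for smooth f).
Similarly for dx ∧ dz and dy ∧ dz — all coefficients vanish. So d(df) = 0.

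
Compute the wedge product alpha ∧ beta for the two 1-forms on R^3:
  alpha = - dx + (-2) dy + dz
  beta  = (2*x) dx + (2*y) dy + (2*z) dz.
alpha ∧ beta = (4*x - 2*y) dx ∧ dy + (-2*x - 2*z) dx ∧ dz + (-2*y - 4*z) dy ∧ dz

Distribute the wedge, using dx_i ∧ dx_j = -dx_j ∧ dx_i and dx_i ∧ dx_i = 0. For each pair (i, j) with i < j, the coefficient of dx_i ∧ dx_j in alpha ∧ beta is (alpha_i * beta_j - alpha_j * beta_i). Collecting: alpha ∧ beta = (4*x - 2*y) dx ∧ dy + (-2*x - 2*z) dx ∧ dz + (-2*y - 4*z) dy ∧ dz.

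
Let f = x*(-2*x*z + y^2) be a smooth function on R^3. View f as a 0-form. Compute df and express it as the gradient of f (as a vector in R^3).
df = (-4*x*z + y^2) dx + (2*x*y) dy + (-2*x^2) dz; grad f = (-4*x*z + y^2, 2*x*y, -2*x^2)

For a 0-form f, d f = (∂f/∂x) dx + (∂f/∂y) dy + (∂f/∂z) dz. The components of the vector representation are exactly the entries of grad f in Cartesian coordinates:
  ∂f/∂x = -4*x*z + y^2
  ∂f/∂y = 2*x*y
  ∂f/∂z = -2*x^2.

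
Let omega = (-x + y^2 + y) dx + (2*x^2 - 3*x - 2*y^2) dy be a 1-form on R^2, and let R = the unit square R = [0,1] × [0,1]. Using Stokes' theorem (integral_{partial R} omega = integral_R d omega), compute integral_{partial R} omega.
integral_(partial R) omega = -3

Stokes: integral_partial_R omega = integral_R d omega with d omega = (∂Q/∂x - ∂P/∂y) dx ∧ dy.
  ∂Q/∂x = 4*x - 3
  ∂P/∂y = 2*y + 1
  integrand = ∂Q/∂x - ∂P/∂y = 4*x - 2*y - 4.
Integrating over R: integral_0^1 integral_0^1 (4*x - 2*y - 4) dx dy = -3.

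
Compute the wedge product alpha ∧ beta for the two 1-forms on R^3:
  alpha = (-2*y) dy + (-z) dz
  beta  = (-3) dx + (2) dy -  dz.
alpha ∧ beta = (-6*y) dx ∧ dy + (2*y + 2*z) dy ∧ dz + (-3*z) dx ∧ dz

Distribute the wedge, using dx_i ∧ dx_j = -dx_j ∧ dx_i and dx_i ∧ dx_i = 0. For each pair (i, j) with i < j, the coefficient of dx_i ∧ dx_j in alpha ∧ beta is (alpha_i * beta_j - alpha_j * beta_i). Collecting: alpha ∧ beta = (-6*y) dx ∧ dy + (2*y + 2*z) dy ∧ dz + (-3*z) dx ∧ dz.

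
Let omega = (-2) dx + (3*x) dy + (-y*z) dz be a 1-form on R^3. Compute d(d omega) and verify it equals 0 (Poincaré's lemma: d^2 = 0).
d(d omega) = 0

Step 1: d omega = sum_{i<j} (∂f_j/∂x_i - ∂f_i/∂x_j) dx_i ∧ dx_j:
  coeff of dx ∧ dy: 3
  coeff of dx ∧ dz: 0
  coeff of dy ∧ dz: -z
Step 2: Apply d again to each 2-form coefficient. The only possible 3-form in R^3 is dx ∧ dy ∧ dz, with coefficient
  ∂(coeff of dy∧dz)/∂x - ∂(coeff of dx∧dz)/∂y + ∂(coeff of dx∧dy)/∂z
  = ∂/∂x (-z) - ∂/∂y (0) + ∂/∂z (3).
Each of these terms simplifies to sums of mixed partials that cancel in pairs. The result is 0 (by equality of mixed partials for smooth functions — Schwarz / Clairaut).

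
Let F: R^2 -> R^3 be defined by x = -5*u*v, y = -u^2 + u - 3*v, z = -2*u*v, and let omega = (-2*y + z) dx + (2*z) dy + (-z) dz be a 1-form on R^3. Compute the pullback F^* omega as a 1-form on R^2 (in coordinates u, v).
F^* omega = (2*v*(-u^2 + 3*u*v + 3*u - 15*v)) du + (2*u*(-5*u^2 + 3*u*v + 5*u - 9*v)) dv

Using F^*(f dg) = (f ∘ F) d(g ∘ F), substitute each coordinate x_i by F_i(u, v) in f_i, and replace dx_i by d F_i = (∂F_i/∂u) du + (∂F_i/∂v) dv.
  For the x component: f_1(F) = 2*u^2 - 2*u*v - 2*u + 6*v; d F_1 = (-5*v) du + (-5*u) dv
  For the y component: f_2(F) = -4*u*v; d F_2 = (1 - 2*u) du + (-3) dv
  For the z component: f_3(F) = 2*u*v; d F_3 = (-2*v) du + (-2*u) dv
Combining and collecting du, dv coefficients:
  coeff of du: 2*v*(-u^2 + 3*u*v + 3*u - 15*v)
  coeff of dv: 2*u*(-5*u^2 + 3*u*v + 5*u - 9*v)
F^* omega = (2*v*(-u^2 + 3*u*v + 3*u - 15*v)) du + (2*u*(-5*u^2 + 3*u*v + 5*u - 9*v)) dv.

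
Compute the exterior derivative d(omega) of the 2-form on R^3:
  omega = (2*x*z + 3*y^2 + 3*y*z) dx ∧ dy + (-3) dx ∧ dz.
d(omega) = (2*x + 3*y) dx ∧ dy ∧ dz

For a 2-form omega = sum_{i<j} g_{ij} dx_i ∧ dx_j, the exterior derivative is
  d(omega) = sum_{i<j} d(g_{ij}) ∧ dx_i ∧ dx_j = sum_{i<j, k} (∂g_{ij}/∂x_k) dx_k ∧ dx_i ∧ dx_j.
Expand each term, using dx_k ∧ dx_i ∧ dx_j = sgn(permutation) dx_{(a)} ∧ dx_{(b)} ∧ dx_{(c)} with (a < b < c) sorted:
  d(2*x*z + 3*y^2 + 3*y*z) includes (∂/∂z)(2*x*z + 3*y^2 + 3*y*z) dz = (2*x + 3*y) dz, which multiplied by dx ∧ dy gives (2*x + 3*y) dx ∧ dy ∧ dz
Collecting like 3-forms: d(omega) = (2*x + 3*y) dx ∧ dy ∧ dz.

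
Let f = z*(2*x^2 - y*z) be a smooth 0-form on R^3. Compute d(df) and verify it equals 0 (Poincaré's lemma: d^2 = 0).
d(df) = 0

Step 1: df = sum_i (∂f/∂x_i) dx_i = (4*x*z) dx + (-z^2) dy + (2*x^2 - 2*y*z) dz.
Step 2: Apply d again. Using the 1-form formula, the coefficient of dx ∧ dy in d(df) is ∂^2 f/∂x ∂y - ∂^2 f/∂y ∂x = (0) - (0) = 0 (equality of mixed partials for smooth f).
Similarly for dx ∧ dz and dy ∧ dz — all coefficients vanish. So d(df) = 0.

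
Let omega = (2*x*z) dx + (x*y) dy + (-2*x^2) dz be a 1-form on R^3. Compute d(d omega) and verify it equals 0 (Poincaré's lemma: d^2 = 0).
d(d omega) = 0

Step 1: d omega = sum_{i<j} (∂f_j/∂x_i - ∂f_i/∂x_j) dx_i ∧ dx_j:
  coeff of dx ∧ dy: y
  coeff of dx ∧ dz: -6*x
  coeff of dy ∧ dz: 0
Step 2: Apply d again to each 2-form coefficient. The only possible 3-form in R^3 is dx ∧ dy ∧ dz, with coefficient
  ∂(coeff of dy∧dz)/∂x - ∂(coeff of dx∧dz)/∂y + ∂(coeff of dx∧dy)/∂z
  = ∂/∂x (0) - ∂/∂y (-6*x) + ∂/∂z (y).
Each of these terms simplifies to sums of mixed partials that cancel in pairs. The result is 0 (by equality of mixed partials for smooth functions — Schwarz / Clairaut).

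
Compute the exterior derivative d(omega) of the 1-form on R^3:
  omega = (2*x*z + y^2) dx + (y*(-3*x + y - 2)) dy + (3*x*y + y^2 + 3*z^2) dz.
d(omega) = (-5*y) dx ∧ dy + (-2*x + 3*y) dx ∧ dz + (3*x + 2*y) dy ∧ dz

For a 1-form omega = sum_i f_i dx_i, the exterior derivative is
  d(omega) = sum_{i < j} (∂f_j/∂x_i - ∂f_i/∂x_j) dx_i ∧ dx_j.
  coefficient of dx ∧ dy: ∂f_2/∂x - ∂f_1/∂y = ∂(y*(-3*x + y - 2))/∂x - ∂(2*x*z + y^2)/∂y = -5*y
  coefficient of dx ∧ dz: ∂f_3/∂x - ∂f_1/∂z = ∂(3*x*y + y^2 + 3*z^2)/∂x - ∂(2*x*z + y^2)/∂z = -2*x + 3*y
  coefficient of dy ∧ dz: ∂f_3/∂y - ∂f_2/∂z = ∂(3*x*y + y^2 + 3*z^2)/∂y - ∂(y*(-3*x + y - 2))/∂z = 3*x + 2*y
Assembling: d(omega) = (-5*y) dx ∧ dy + (-2*x + 3*y) dx ∧ dz + (3*x + 2*y) dy ∧ dz.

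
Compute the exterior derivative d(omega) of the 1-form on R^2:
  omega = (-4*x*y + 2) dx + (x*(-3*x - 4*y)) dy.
d(omega) = (-2*x - 4*y) dx ∧ dy

For a 1-form omega = sum_i f_i dx_i, the exterior derivative is
  d(omega) = sum_{i < j} (∂f_j/∂x_i - ∂f_i/∂x_j) dx_i ∧ dx_j.
  coefficient of dx ∧ dy: ∂f_2/∂x - ∂f_1/∂y = ∂(x*(-3*x - 4*y))/∂x - ∂(-4*x*y + 2)/∂y = -2*x - 4*y
Assembling: d(omega) = (-2*x - 4*y) dx ∧ dy.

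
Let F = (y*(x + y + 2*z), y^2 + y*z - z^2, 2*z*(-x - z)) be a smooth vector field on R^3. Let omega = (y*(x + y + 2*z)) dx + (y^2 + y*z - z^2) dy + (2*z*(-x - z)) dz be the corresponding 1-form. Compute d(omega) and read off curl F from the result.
d(omega) = (-y + 2*z) dy ∧ dz + (2*y + 2*z) dz ∧ dx + (-x - 2*y - 2*z) dx ∧ dy; curl F = (-y + 2*z, 2*y + 2*z, -x - 2*y - 2*z)

d omega = sum_{i<j} (∂f_j/∂x_i - ∂f_i/∂x_j) dx_i ∧ dx_j. Under the identification (dy ∧ dz, dz ∧ dx, dx ∧ dy) ↔ (e_x, e_y, e_z), the coefficients are exactly the components of curl F. Compute:
  ∂R/∂y - ∂Q/∂z = (0) - (y - 2*z) = -y + 2*z
  ∂P/∂z - ∂R/∂x = (2*y) - (-2*z) = 2*y + 2*z
  ∂Q/∂x - ∂P/∂y = (0) - (x + 2*y + 2*z) = -x - 2*y - 2*z.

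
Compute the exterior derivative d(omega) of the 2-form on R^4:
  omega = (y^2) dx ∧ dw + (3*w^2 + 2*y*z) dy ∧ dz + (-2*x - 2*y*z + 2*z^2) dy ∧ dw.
d(omega) = (-2*y - 2) dx ∧ dy ∧ dw + (6*w + 2*y - 4*z) dy ∧ dz ∧ dw

For a 2-form omega = sum_{i<j} g_{ij} dx_i ∧ dx_j, the exterior derivative is
  d(omega) = sum_{i<j} d(g_{ij}) ∧ dx_i ∧ dx_j = sum_{i<j, k} (∂g_{ij}/∂x_k) dx_k ∧ dx_i ∧ dx_j.
Expand each term, using dx_k ∧ dx_i ∧ dx_j = sgn(permutation) dx_{(a)} ∧ dx_{(b)} ∧ dx_{(c)} with (a < b < c) sorted:
  d(y^2) includes (∂/∂y)(y^2) dy = (2*y) dy, which multiplied by dx ∧ dw gives (-2*y) dx ∧ dy ∧ dw
  d(3*w^2 + 2*y*z) includes (∂/∂w)(3*w^2 + 2*y*z) dw = (6*w) dw, which multiplied by dy ∧ dz gives (6*w) dy ∧ dz ∧ dw
  d(-2*x - 2*y*z + 2*z^2) includes (∂/∂x)(-2*x - 2*y*z + 2*z^2) dx = (-2) dx, which multiplied by dy ∧ dw gives (-2) dx ∧ dy ∧ dw
  d(-2*x - 2*y*z + 2*z^2) includes (∂/∂z)(-2*x - 2*y*z + 2*z^2) dz = (-2*y + 4*z) dz, which multiplied by dy ∧ dw gives (2*y - 4*z) dy ∧ dz ∧ dw
Collecting like 3-forms: d(omega) = (-2*y - 2) dx ∧ dy ∧ dw + (6*w + 2*y - 4*z) dy ∧ dz ∧ dw.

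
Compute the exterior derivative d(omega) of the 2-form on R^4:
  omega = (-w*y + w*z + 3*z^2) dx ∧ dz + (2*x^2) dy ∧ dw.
d(omega) = (w) dx ∧ dy ∧ dz + (-y + z) dx ∧ dz ∧ dw + (4*x) dx ∧ dy ∧ dw

For a 2-form omega = sum_{i<j} g_{ij} dx_i ∧ dx_j, the exterior derivative is
  d(omega) = sum_{i<j} d(g_{ij}) ∧ dx_i ∧ dx_j = sum_{i<j, k} (∂g_{ij}/∂x_k) dx_k ∧ dx_i ∧ dx_j.
Expand each term, using dx_k ∧ dx_i ∧ dx_j = sgn(permutation) dx_{(a)} ∧ dx_{(b)} ∧ dx_{(c)} with (a < b < c) sorted:
  d(-w*y + w*z + 3*z^2) includes (∂/∂y)(-w*y + w*z + 3*z^2) dy = (-w) dy, which multiplied by dx ∧ dz gives (w) dx ∧ dy ∧ dz
  d(-w*y + w*z + 3*z^2) includes (∂/∂w)(-w*y + w*z + 3*z^2) dw = (-y + z) dw, which multiplied by dx ∧ dz gives (-y + z) dx ∧ dz ∧ dw
  d(2*x^2) includes (∂/∂x)(2*x^2) dx = (4*x) dx, which multiplied by dy ∧ dw gives (4*x) dx ∧ dy ∧ dw
Collecting like 3-forms: d(omega) = (w) dx ∧ dy ∧ dz + (-y + z) dx ∧ dz ∧ dw + (4*x) dx ∧ dy ∧ dw.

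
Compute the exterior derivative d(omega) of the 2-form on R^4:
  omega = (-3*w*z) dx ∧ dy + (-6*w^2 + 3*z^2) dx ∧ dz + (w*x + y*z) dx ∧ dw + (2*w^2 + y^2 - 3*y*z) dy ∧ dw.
d(omega) = (-3*w) dx ∧ dy ∧ dz + (-4*z) dx ∧ dy ∧ dw + (-12*w - y) dx ∧ dz ∧ dw + (3*y) dy ∧ dz ∧ dw

For a 2-form omega = sum_{i<j} g_{ij} dx_i ∧ dx_j, the exterior derivative is
  d(omega) = sum_{i<j} d(g_{ij}) ∧ dx_i ∧ dx_j = sum_{i<j, k} (∂g_{ij}/∂x_k) dx_k ∧ dx_i ∧ dx_j.
Expand each term, using dx_k ∧ dx_i ∧ dx_j = sgn(permutation) dx_{(a)} ∧ dx_{(b)} ∧ dx_{(c)} with (a < b < c) sorted:
  d(-3*w*z) includes (∂/∂z)(-3*w*z) dz = (-3*w) dz, which multiplied by dx ∧ dy gives (-3*w) dx ∧ dy ∧ dz
  d(-3*w*z) includes (∂/∂w)(-3*w*z) dw = (-3*z) dw, which multiplied by dx ∧ dy gives (-3*z) dx ∧ dy ∧ dw
  d(-6*w^2 + 3*z^2) includes (∂/∂w)(-6*w^2 + 3*z^2) dw = (-12*w) dw, which multiplied by dx ∧ dz gives (-12*w) dx ∧ dz ∧ dw
  d(w*x + y*z) includes (∂/∂y)(w*x + y*z) dy = (z) dy, which multiplied by dx ∧ dw gives (-z) dx ∧ dy ∧ dw
  d(w*x + y*z) includes (∂/∂z)(w*x + y*z) dz = (y) dz, which multiplied by dx ∧ dw gives (-y) dx ∧ dz ∧ dw
  d(2*w^2 + y^2 - 3*y*z) includes (∂/∂z)(2*w^2 + y^2 - 3*y*z) dz = (-3*y) dz, which multiplied by dy ∧ dw gives (3*y) dy ∧ dz ∧ dw
Collecting like 3-forms: d(omega) = (-3*w) dx ∧ dy ∧ dz + (-4*z) dx ∧ dy ∧ dw + (-12*w - y) dx ∧ dz ∧ dw + (3*y) dy ∧ dz ∧ dw.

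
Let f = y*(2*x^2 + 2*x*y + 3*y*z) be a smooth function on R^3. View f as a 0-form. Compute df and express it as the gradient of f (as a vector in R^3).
df = (2*y*(2*x + y)) dx + (2*x^2 + 4*x*y + 6*y*z) dy + (3*y^2) dz; grad f = (2*y*(2*x + y), 2*x^2 + 4*x*y + 6*y*z, 3*y^2)

For a 0-form f, d f = (∂f/∂x) dx + (∂f/∂y) dy + (∂f/∂z) dz. The components of the vector representation are exactly the entries of grad f in Cartesian coordinates:
  ∂f/∂x = 2*y*(2*x + y)
  ∂f/∂y = 2*x^2 + 4*x*y + 6*y*z
  ∂f/∂z = 3*y^2.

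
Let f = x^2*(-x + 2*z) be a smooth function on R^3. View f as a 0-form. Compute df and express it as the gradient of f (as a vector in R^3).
df = (x*(-3*x + 4*z)) dx + (0) dy + (2*x^2) dz; grad f = (x*(-3*x + 4*z), 0, 2*x^2)

For a 0-form f, d f = (∂f/∂x) dx + (∂f/∂y) dy + (∂f/∂z) dz. The components of the vector representation are exactly the entries of grad f in Cartesian coordinates:
  ∂f/∂x = x*(-3*x + 4*z)
  ∂f/∂y = 0
  ∂f/∂z = 2*x^2.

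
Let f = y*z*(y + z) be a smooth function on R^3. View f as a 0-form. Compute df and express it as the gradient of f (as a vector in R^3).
df = (0) dx + (z*(2*y + z)) dy + (y*(y + 2*z)) dz; grad f = (0, z*(2*y + z), y*(y + 2*z))

For a 0-form f, d f = (∂f/∂x) dx + (∂f/∂y) dy + (∂f/∂z) dz. The components of the vector representation are exactly the entries of grad f in Cartesian coordinates:
  ∂f/∂x = 0
  ∂f/∂y = z*(2*y + z)
  ∂f/∂z = y*(y + 2*z).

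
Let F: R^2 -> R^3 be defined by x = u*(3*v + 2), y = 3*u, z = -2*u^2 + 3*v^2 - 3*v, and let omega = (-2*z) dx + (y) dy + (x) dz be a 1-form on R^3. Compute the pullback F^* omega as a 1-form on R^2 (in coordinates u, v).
F^* omega = (9*u - 18*v^3 + 6*v^2 + 12*v) du + (3*u*(4*u^2 + 7*v - 2)) dv

Using F^*(f dg) = (f ∘ F) d(g ∘ F), substitute each coordinate x_i by F_i(u, v) in f_i, and replace dx_i by d F_i = (∂F_i/∂u) du + (∂F_i/∂v) dv.
  For the x component: f_1(F) = 4*u^2 - 6*v^2 + 6*v; d F_1 = (3*v + 2) du + (3*u) dv
  For the y component: f_2(F) = 3*u; d F_2 = (3) du + (0) dv
  For the z component: f_3(F) = u*(3*v + 2); d F_3 = (-4*u) du + (6*v - 3) dv
Combining and collecting du, dv coefficients:
  coeff of du: 9*u - 18*v^3 + 6*v^2 + 12*v
  coeff of dv: 3*u*(4*u^2 + 7*v - 2)
F^* omega = (9*u - 18*v^3 + 6*v^2 + 12*v) du + (3*u*(4*u^2 + 7*v - 2)) dv.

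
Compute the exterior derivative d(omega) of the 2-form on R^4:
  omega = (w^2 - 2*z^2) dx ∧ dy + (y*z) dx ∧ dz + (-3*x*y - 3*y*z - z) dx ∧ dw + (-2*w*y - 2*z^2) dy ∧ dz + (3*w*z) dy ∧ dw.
d(omega) = (-5*z) dx ∧ dy ∧ dz + (2*w + 3*x + 3*z) dx ∧ dy ∧ dw + (3*y + 1) dx ∧ dz ∧ dw + (-3*w - 2*y) dy ∧ dz ∧ dw

For a 2-form omega = sum_{i<j} g_{ij} dx_i ∧ dx_j, the exterior derivative is
  d(omega) = sum_{i<j} d(g_{ij}) ∧ dx_i ∧ dx_j = sum_{i<j, k} (∂g_{ij}/∂x_k) dx_k ∧ dx_i ∧ dx_j.
Expand each term, using dx_k ∧ dx_i ∧ dx_j = sgn(permutation) dx_{(a)} ∧ dx_{(b)} ∧ dx_{(c)} with (a < b < c) sorted:
  d(w^2 - 2*z^2) includes (∂/∂z)(w^2 - 2*z^2) dz = (-4*z) dz, which multiplied by dx ∧ dy gives (-4*z) dx ∧ dy ∧ dz
  d(w^2 - 2*z^2) includes (∂/∂w)(w^2 - 2*z^2) dw = (2*w) dw, which multiplied by dx ∧ dy gives (2*w) dx ∧ dy ∧ dw
  d(y*z) includes (∂/∂y)(y*z) dy = (z) dy, which multiplied by dx ∧ dz gives (-z) dx ∧ dy ∧ dz
  d(-3*x*y - 3*y*z - z) includes (∂/∂y)(-3*x*y - 3*y*z - z) dy = (-3*x - 3*z) dy, which multiplied by dx ∧ dw gives (3*x + 3*z) dx ∧ dy ∧ dw
  d(-3*x*y - 3*y*z - z) includes (∂/∂z)(-3*x*y - 3*y*z - z) dz = (-3*y - 1) dz, which multiplied by dx ∧ dw gives (3*y + 1) dx ∧ dz ∧ dw
  d(-2*w*y - 2*z^2) includes (∂/∂w)(-2*w*y - 2*z^2) dw = (-2*y) dw, which multiplied by dy ∧ dz gives (-2*y) dy ∧ dz ∧ dw
  d(3*w*z) includes (∂/∂z)(3*w*z) dz = (3*w) dz, which multiplied by dy ∧ dw gives (-3*w) dy ∧ dz ∧ dw
Collecting like 3-forms: d(omega) = (-5*z) dx ∧ dy ∧ dz + (2*w + 3*x + 3*z) dx ∧ dy ∧ dw + (3*y + 1) dx ∧ dz ∧ dw + (-3*w - 2*y) dy ∧ dz ∧ dw.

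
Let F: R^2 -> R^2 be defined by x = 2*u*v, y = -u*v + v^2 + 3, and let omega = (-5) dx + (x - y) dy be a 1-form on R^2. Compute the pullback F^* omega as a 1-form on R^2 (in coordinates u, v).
F^* omega = (v*(-3*u*v + v^2 - 7)) du + (-3*u^2*v + 7*u*v^2 - 7*u - 2*v^3 - 6*v) dv

Using F^*(f dg) = (f ∘ F) d(g ∘ F), substitute each coordinate x_i by F_i(u, v) in f_i, and replace dx_i by d F_i = (∂F_i/∂u) du + (∂F_i/∂v) dv.
  For the x component: f_1(F) = -5; d F_1 = (2*v) du + (2*u) dv
  For the y component: f_2(F) = 3*u*v - v^2 - 3; d F_2 = (-v) du + (-u + 2*v) dv
Combining and collecting du, dv coefficients:
  coeff of du: v*(-3*u*v + v^2 - 7)
  coeff of dv: -3*u^2*v + 7*u*v^2 - 7*u - 2*v^3 - 6*v
F^* omega = (v*(-3*u*v + v^2 - 7)) du + (-3*u^2*v + 7*u*v^2 - 7*u - 2*v^3 - 6*v) dv.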